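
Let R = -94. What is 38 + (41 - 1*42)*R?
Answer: 132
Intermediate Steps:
38 + (41 - 1*42)*R = 38 + (41 - 1*42)*(-94) = 38 + (41 - 42)*(-94) = 38 - 1*(-94) = 38 + 94 = 132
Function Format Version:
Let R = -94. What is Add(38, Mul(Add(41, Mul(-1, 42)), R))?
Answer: 132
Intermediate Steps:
Add(38, Mul(Add(41, Mul(-1, 42)), R)) = Add(38, Mul(Add(41, Mul(-1, 42)), -94)) = Add(38, Mul(Add(41, -42), -94)) = Add(38, Mul(-1, -94)) = Add(38, 94) = 132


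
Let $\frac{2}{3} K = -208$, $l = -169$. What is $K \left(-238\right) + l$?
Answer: $74087$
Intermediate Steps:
$K = -312$ ($K = \frac{3}{2} \left(-208\right) = -312$)
$K \left(-238\right) + l = \left(-312\right) \left(-238\right) - 169 = 74256 - 169 = 74087$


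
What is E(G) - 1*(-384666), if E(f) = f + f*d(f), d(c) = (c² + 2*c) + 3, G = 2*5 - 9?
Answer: 384673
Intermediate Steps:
G = 1 (G = 10 - 9 = 1)
d(c) = 3 + c² + 2*c
E(f) = f + f*(3 + f² + 2*f)
E(G) - 1*(-384666) = 1*(4 + 1² + 2*1) - 1*(-384666) = 1*(4 + 1 + 2) + 384666 = 1*7 + 384666 = 7 + 384666 = 384673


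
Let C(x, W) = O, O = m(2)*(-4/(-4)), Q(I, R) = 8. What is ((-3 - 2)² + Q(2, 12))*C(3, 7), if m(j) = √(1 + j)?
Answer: 33*√3 ≈ 57.158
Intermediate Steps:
O = √3 (O = √(1 + 2)*(-4/(-4)) = √3*(-4*(-¼)) = √3*1 = √3 ≈ 1.7320)
C(x, W) = √3
((-3 - 2)² + Q(2, 12))*C(3, 7) = ((-3 - 2)² + 8)*√3 = ((-5)² + 8)*√3 = (25 + 8)*√3 = 33*√3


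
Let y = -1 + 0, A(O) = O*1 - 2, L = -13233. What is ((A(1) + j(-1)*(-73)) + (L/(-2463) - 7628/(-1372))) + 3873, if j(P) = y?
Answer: 1114002455/281603 ≈ 3955.9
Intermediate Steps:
A(O) = -2 + O (A(O) = O - 2 = -2 + O)
y = -1
j(P) = -1
((A(1) + j(-1)*(-73)) + (L/(-2463) - 7628/(-1372))) + 3873 = (((-2 + 1) - 1*(-73)) + (-13233/(-2463) - 7628/(-1372))) + 3873 = ((-1 + 73) + (-13233*(-1/2463) - 7628*(-1/1372))) + 3873 = (72 + (4411/821 + 1907/343)) + 3873 = (72 + 3078620/281603) + 3873 = 23354036/281603 + 3873 = 1114002455/281603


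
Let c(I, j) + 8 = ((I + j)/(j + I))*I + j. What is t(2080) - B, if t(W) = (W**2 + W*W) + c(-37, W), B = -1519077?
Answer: 10173912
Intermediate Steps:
c(I, j) = -8 + I + j (c(I, j) = -8 + (((I + j)/(j + I))*I + j) = -8 + (((I + j)/(I + j))*I + j) = -8 + (1*I + j) = -8 + (I + j) = -8 + I + j)
t(W) = -45 + W + 2*W**2 (t(W) = (W**2 + W*W) + (-8 - 37 + W) = (W**2 + W**2) + (-45 + W) = 2*W**2 + (-45 + W) = -45 + W + 2*W**2)
t(2080) - B = (-45 + 2080 + 2*2080**2) - 1*(-1519077) = (-45 + 2080 + 2*4326400) + 1519077 = (-45 + 2080 + 8652800) + 1519077 = 8654835 + 1519077 = 10173912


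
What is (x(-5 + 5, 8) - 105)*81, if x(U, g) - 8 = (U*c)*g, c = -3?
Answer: -7857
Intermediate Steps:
x(U, g) = 8 - 3*U*g (x(U, g) = 8 + (U*(-3))*g = 8 + (-3*U)*g = 8 - 3*U*g)
(x(-5 + 5, 8) - 105)*81 = ((8 - 3*(-5 + 5)*8) - 105)*81 = ((8 - 3*0*8) - 105)*81 = ((8 + 0) - 105)*81 = (8 - 105)*81 = -97*81 = -7857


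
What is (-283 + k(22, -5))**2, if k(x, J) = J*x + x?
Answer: 137641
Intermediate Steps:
k(x, J) = x + J*x
(-283 + k(22, -5))**2 = (-283 + 22*(1 - 5))**2 = (-283 + 22*(-4))**2 = (-283 - 88)**2 = (-371)**2 = 137641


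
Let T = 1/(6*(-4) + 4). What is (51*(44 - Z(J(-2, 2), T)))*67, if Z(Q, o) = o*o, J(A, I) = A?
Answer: 60135783/400 ≈ 1.5034e+5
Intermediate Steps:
T = -1/20 (T = 1/(-24 + 4) = 1/(-20) = -1/20 ≈ -0.050000)
Z(Q, o) = o**2
(51*(44 - Z(J(-2, 2), T)))*67 = (51*(44 - (-1/20)**2))*67 = (51*(44 - 1*1/400))*67 = (51*(44 - 1/400))*67 = (51*(17599/400))*67 = (897549/400)*67 = 60135783/400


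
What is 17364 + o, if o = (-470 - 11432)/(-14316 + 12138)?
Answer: 1719577/99 ≈ 17369.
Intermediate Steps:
o = 541/99 (o = -11902/(-2178) = -11902*(-1/2178) = 541/99 ≈ 5.4646)
17364 + o = 17364 + 541/99 = 1719577/99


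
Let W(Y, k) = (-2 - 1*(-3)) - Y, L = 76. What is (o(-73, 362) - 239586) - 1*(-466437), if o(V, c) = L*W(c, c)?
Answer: 199415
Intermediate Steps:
W(Y, k) = 1 - Y (W(Y, k) = (-2 + 3) - Y = 1 - Y)
o(V, c) = 76 - 76*c (o(V, c) = 76*(1 - c) = 76 - 76*c)
(o(-73, 362) - 239586) - 1*(-466437) = ((76 - 76*362) - 239586) - 1*(-466437) = ((76 - 27512) - 239586) + 466437 = (-27436 - 239586) + 466437 = -267022 + 466437 = 199415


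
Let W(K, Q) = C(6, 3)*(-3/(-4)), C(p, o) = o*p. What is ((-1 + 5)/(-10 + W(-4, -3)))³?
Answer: 512/343 ≈ 1.4927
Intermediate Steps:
W(K, Q) = 27/2 (W(K, Q) = (3*6)*(-3/(-4)) = 18*(-3*(-¼)) = 18*(¾) = 27/2)
((-1 + 5)/(-10 + W(-4, -3)))³ = ((-1 + 5)/(-10 + 27/2))³ = (4/(7/2))³ = (4*(2/7))³ = (8/7)³ = 512/343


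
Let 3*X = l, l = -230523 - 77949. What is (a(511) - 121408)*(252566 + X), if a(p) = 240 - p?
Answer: -18220456818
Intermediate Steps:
l = -308472
X = -102824 (X = (⅓)*(-308472) = -102824)
(a(511) - 121408)*(252566 + X) = ((240 - 1*511) - 121408)*(252566 - 102824) = ((240 - 511) - 121408)*149742 = (-271 - 121408)*149742 = -121679*149742 = -18220456818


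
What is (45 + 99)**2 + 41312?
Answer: 62048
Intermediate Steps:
(45 + 99)**2 + 41312 = 144**2 + 41312 = 20736 + 41312 = 62048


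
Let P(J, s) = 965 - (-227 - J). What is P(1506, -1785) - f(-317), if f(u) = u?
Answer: 3015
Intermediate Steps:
P(J, s) = 1192 + J (P(J, s) = 965 + (227 + J) = 1192 + J)
P(1506, -1785) - f(-317) = (1192 + 1506) - 1*(-317) = 2698 + 317 = 3015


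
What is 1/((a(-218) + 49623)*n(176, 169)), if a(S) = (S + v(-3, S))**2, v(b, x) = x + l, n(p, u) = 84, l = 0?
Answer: 1/20136396 ≈ 4.9661e-8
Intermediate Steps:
v(b, x) = x (v(b, x) = x + 0 = x)
a(S) = 4*S**2 (a(S) = (S + S)**2 = (2*S)**2 = 4*S**2)
1/((a(-218) + 49623)*n(176, 169)) = 1/((4*(-218)**2 + 49623)*84) = (1/84)/(4*47524 + 49623) = (1/84)/(190096 + 49623) = (1/84)/239719 = (1/239719)*(1/84) = 1/20136396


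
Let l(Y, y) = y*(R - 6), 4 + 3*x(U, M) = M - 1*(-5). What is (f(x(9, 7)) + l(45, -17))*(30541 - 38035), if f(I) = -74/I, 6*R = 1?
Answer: -1070393/2 ≈ -5.3520e+5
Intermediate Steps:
R = ⅙ (R = (⅙)*1 = ⅙ ≈ 0.16667)
x(U, M) = ⅓ + M/3 (x(U, M) = -4/3 + (M - 1*(-5))/3 = -4/3 + (M + 5)/3 = -4/3 + (5 + M)/3 = -4/3 + (5/3 + M/3) = ⅓ + M/3)
l(Y, y) = -35*y/6 (l(Y, y) = y*(⅙ - 6) = y*(-35/6) = -35*y/6)
(f(x(9, 7)) + l(45, -17))*(30541 - 38035) = (-74/(⅓ + (⅓)*7) - 35/6*(-17))*(30541 - 38035) = (-74/(⅓ + 7/3) + 595/6)*(-7494) = (-74/8/3 + 595/6)*(-7494) = (-74*3/8 + 595/6)*(-7494) = (-111/4 + 595/6)*(-7494) = (857/12)*(-7494) = -1070393/2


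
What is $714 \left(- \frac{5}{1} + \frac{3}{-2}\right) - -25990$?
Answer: $21349$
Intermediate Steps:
$714 \left(- \frac{5}{1} + \frac{3}{-2}\right) - -25990 = 714 \left(\left(-5\right) 1 + 3 \left(- \frac{1}{2}\right)\right) + 25990 = 714 \left(-5 - \frac{3}{2}\right) + 25990 = 714 \left(- \frac{13}{2}\right) + 25990 = -4641 + 25990 = 21349$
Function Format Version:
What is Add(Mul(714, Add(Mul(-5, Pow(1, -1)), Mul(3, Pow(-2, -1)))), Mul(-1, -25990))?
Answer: 21349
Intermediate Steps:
Add(Mul(714, Add(Mul(-5, Pow(1, -1)), Mul(3, Pow(-2, -1)))), Mul(-1, -25990)) = Add(Mul(714, Add(Mul(-5, 1), Mul(3, Rational(-1, 2)))), 25990) = Add(Mul(714, Add(-5, Rational(-3, 2))), 25990) = Add(Mul(714, Rational(-13, 2)), 25990) = Add(-4641, 25990) = 21349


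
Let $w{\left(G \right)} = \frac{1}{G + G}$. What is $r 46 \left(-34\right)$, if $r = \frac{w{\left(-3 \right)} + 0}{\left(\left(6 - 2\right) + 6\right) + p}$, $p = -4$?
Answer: $\frac{391}{9} \approx 43.444$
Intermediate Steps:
$w{\left(G \right)} = \frac{1}{2 G}$
$r = - \frac{1}{36}$ ($r = \frac{\frac{1}{2 \left(-3\right)} + 0}{\left(\left(6 - 2\right) + 6\right) - 4} = \frac{\frac{1}{2} \left(- \frac{1}{3}\right) + 0}{\left(4 + 6\right) - 4} = \frac{- \frac{1}{6} + 0}{10 - 4} = - \frac{1}{6 \cdot 6} = \left(- \frac{1}{6}\right) \frac{1}{6} = - \frac{1}{36} \approx -0.027778$)
$r 46 \left(-34\right) = \left(- \frac{1}{36}\right) 46 \left(-34\right) = \left(- \frac{23}{18}\right) \left(-34\right) = \frac{391}{9}$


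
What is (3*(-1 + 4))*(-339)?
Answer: -3051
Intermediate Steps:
(3*(-1 + 4))*(-339) = (3*3)*(-339) = 9*(-339) = -3051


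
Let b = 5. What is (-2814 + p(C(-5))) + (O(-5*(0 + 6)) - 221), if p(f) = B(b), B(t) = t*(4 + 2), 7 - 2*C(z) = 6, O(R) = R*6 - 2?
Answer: -3187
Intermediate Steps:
O(R) = -2 + 6*R (O(R) = 6*R - 2 = -2 + 6*R)
C(z) = 1/2 (C(z) = 7/2 - 1/2*6 = 7/2 - 3 = 1/2)
B(t) = 6*t (B(t) = t*6 = 6*t)
p(f) = 30 (p(f) = 6*5 = 30)
(-2814 + p(C(-5))) + (O(-5*(0 + 6)) - 221) = (-2814 + 30) + ((-2 + 6*(-5*(0 + 6))) - 221) = -2784 + ((-2 + 6*(-5*6)) - 221) = -2784 + ((-2 + 6*(-30)) - 221) = -2784 + ((-2 - 180) - 221) = -2784 + (-182 - 221) = -2784 - 403 = -3187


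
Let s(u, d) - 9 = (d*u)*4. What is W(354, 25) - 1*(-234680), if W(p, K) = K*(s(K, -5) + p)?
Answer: 231255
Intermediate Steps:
s(u, d) = 9 + 4*d*u (s(u, d) = 9 + (d*u)*4 = 9 + 4*d*u)
W(p, K) = K*(9 + p - 20*K) (W(p, K) = K*((9 + 4*(-5)*K) + p) = K*((9 - 20*K) + p) = K*(9 + p - 20*K))
W(354, 25) - 1*(-234680) = 25*(9 + 354 - 20*25) - 1*(-234680) = 25*(9 + 354 - 500) + 234680 = 25*(-137) + 234680 = -3425 + 234680 = 231255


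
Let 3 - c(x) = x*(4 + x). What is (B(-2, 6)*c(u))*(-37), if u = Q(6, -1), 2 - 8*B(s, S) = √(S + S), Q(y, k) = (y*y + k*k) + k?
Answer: 53169/4 - 53169*√3/4 ≈ -9730.6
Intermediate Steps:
Q(y, k) = k + k² + y² (Q(y, k) = (y² + k²) + k = (k² + y²) + k = k + k² + y²)
B(s, S) = ¼ - √2*√S/8 (B(s, S) = ¼ - √(S + S)/8 = ¼ - √2*√S/8)
u = 36 (u = -1 + (-1)² + 6² = -1 + 1 + 36 = 36)
c(x) = 3 - x*(4 + x)
(B(-2, 6)*c(u))*(-37) = ((¼ - √2*√6/8)*(3 - 1*36² - 4*36))*(-37) = ((¼ - √3/4)*(3 - 1*1296 - 144))*(-37) = ((¼ - √3/4)*(3 - 1296 - 144))*(-37) = ((¼ - √3/4)*(-1437))*(-37) = (-1437/4 + 1437*√3/4)*(-37) = 53169/4 - 53169*√3/4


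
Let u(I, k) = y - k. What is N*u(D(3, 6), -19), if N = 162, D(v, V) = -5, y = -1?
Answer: 2916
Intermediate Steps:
u(I, k) = -1 - k
N*u(D(3, 6), -19) = 162*(-1 - 1*(-19)) = 162*(-1 + 19) = 162*18 = 2916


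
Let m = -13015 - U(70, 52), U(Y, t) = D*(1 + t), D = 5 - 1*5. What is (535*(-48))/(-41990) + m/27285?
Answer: 181387/1347879 ≈ 0.13457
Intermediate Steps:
D = 0 (D = 5 - 5 = 0)
U(Y, t) = 0 (U(Y, t) = 0*(1 + t) = 0)
m = -13015 (m = -13015 - 1*0 = -13015 + 0 = -13015)
(535*(-48))/(-41990) + m/27285 = (535*(-48))/(-41990) - 13015/27285 = -25680*(-1/41990) - 13015*1/27285 = 2568/4199 - 2603/5457 = 181387/1347879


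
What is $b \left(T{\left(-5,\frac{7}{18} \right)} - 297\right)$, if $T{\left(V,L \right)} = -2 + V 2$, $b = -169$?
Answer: $52221$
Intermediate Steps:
$T{\left(V,L \right)} = -2 + 2 V$
$b \left(T{\left(-5,\frac{7}{18} \right)} - 297\right) = - 169 \left(\left(-2 + 2 \left(-5\right)\right) - 297\right) = - 169 \left(\left(-2 - 10\right) - 297\right) = - 169 \left(-12 - 297\right) = \left(-169\right) \left(-309\right) = 52221$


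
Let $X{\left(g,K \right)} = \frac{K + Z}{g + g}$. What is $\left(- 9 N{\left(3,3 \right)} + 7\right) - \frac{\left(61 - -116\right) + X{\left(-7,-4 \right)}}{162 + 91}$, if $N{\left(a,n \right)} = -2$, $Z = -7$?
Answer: $\frac{86061}{3542} \approx 24.297$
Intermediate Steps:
$X{\left(g,K \right)} = \frac{-7 + K}{2 g}$ ($X{\left(g,K \right)} = \frac{K - 7}{g + g} = \frac{-7 + K}{2 g}$)
$\left(- 9 N{\left(3,3 \right)} + 7\right) - \frac{\left(61 - -116\right) + X{\left(-7,-4 \right)}}{162 + 91} = \left(\left(-9\right) \left(-2\right) + 7\right) - \frac{\left(61 - -116\right) + \frac{-7 - 4}{2 \left(-7\right)}}{162 + 91} = \left(18 + 7\right) - \frac{\left(61 + 116\right) + \frac{1}{2} \left(- \frac{1}{7}\right) \left(-11\right)}{253} = 25 - \left(177 + \frac{11}{14}\right) \frac{1}{253} = 25 - \frac{2489}{14} \cdot \frac{1}{253} = 25 - \frac{2489}{3542} = \frac{86061}{3542}$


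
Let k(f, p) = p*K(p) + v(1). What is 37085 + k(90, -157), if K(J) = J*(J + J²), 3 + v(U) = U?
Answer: 603740391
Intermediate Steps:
v(U) = -3 + U
k(f, p) = -2 + p³*(1 + p) (k(f, p) = p*(p²*(1 + p)) + (-3 + 1) = p³*(1 + p) - 2 = -2 + p³*(1 + p))
37085 + k(90, -157) = 37085 + (-2 + (-157)³*(1 - 157)) = 37085 + (-2 - 3869893*(-156)) = 37085 + (-2 + 603703308) = 37085 + 603703306 = 603740391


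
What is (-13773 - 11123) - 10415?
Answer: -35311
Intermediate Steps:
(-13773 - 11123) - 10415 = -24896 - 10415 = -35311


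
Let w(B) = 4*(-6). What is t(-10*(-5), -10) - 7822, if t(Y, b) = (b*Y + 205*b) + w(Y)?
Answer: -10396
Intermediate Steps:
w(B) = -24
t(Y, b) = -24 + 205*b + Y*b (t(Y, b) = (b*Y + 205*b) - 24 = (Y*b + 205*b) - 24 = (205*b + Y*b) - 24 = -24 + 205*b + Y*b)
t(-10*(-5), -10) - 7822 = (-24 + 205*(-10) - 10*(-5)*(-10)) - 7822 = (-24 - 2050 + 50*(-10)) - 7822 = (-24 - 2050 - 500) - 7822 = -2574 - 7822 = -10396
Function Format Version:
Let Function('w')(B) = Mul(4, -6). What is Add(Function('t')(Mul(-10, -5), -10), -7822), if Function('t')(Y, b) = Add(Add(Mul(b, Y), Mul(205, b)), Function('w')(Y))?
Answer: -10396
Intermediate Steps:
Function('w')(B) = -24
Function('t')(Y, b) = Add(-24, Mul(205, b), Mul(Y, b)) (Function('t')(Y, b) = Add(Add(Mul(b, Y), Mul(205, b)), -24) = Add(Add(Mul(Y, b), Mul(205, b)), -24) = Add(Add(Mul(205, b), Mul(Y, b)), -24) = Add(-24, Mul(205, b), Mul(Y, b)))
Add(Function('t')(Mul(-10, -5), -10), -7822) = Add(Add(-24, Mul(205, -10), Mul(Mul(-10, -5), -10)), -7822) = Add(Add(-24, -2050, Mul(50, -10)), -7822) = Add(Add(-24, -2050, -500), -7822) = Add(-2574, -7822) = -10396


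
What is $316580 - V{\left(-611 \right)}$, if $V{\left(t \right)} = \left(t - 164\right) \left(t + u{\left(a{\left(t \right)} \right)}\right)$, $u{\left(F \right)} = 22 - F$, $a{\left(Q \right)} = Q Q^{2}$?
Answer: $176776686630$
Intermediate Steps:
$a{\left(Q \right)} = Q^{3}$
$V{\left(t \right)} = \left(-164 + t\right) \left(22 + t - t^{3}\right)$ ($V{\left(t \right)} = \left(t - 164\right) \left(t - \left(-22 + t^{3}\right)\right) = \left(-164 + t\right) \left(22 + t - t^{3}\right)$)
$316580 - V{\left(-611 \right)} = 316580 - \left(-3608 + \left(-611\right)^{2} - \left(-611\right)^{4} - -86762 + 164 \left(-611\right)^{3}\right) = 316580 - \left(-3608 + 373321 - 139368569041 + 86762 + 164 \left(-228099131\right)\right) = 316580 - \left(-3608 + 373321 - 139368569041 + 86762 - 37408257484\right) = 316580 - -176776370050 = 316580 + 176776370050 = 176776686630$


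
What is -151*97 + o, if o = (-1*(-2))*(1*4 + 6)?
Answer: -14627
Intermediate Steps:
o = 20 (o = 2*(4 + 6) = 2*10 = 20)
-151*97 + o = -151*97 + 20 = -14647 + 20 = -14627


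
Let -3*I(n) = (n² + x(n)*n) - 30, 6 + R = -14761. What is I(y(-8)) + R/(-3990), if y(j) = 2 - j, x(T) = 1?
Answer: -91633/3990 ≈ -22.966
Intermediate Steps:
R = -14767 (R = -6 - 14761 = -14767)
I(n) = 10 - n/3 - n²/3 (I(n) = -((n² + 1*n) - 30)/3 = -((n² + n) - 30)/3 = -((n + n²) - 30)/3 = -(-30 + n + n²)/3 = 10 - n/3 - n²/3)
I(y(-8)) + R/(-3990) = (10 - (2 - 1*(-8))/3 - (2 - 1*(-8))²/3) - 14767/(-3990) = (10 - (2 + 8)/3 - (2 + 8)²/3) - 14767*(-1/3990) = (10 - ⅓*10 - ⅓*10²) + 14767/3990 = (10 - 10/3 - ⅓*100) + 14767/3990 = (10 - 10/3 - 100/3) + 14767/3990 = -80/3 + 14767/3990 = -91633/3990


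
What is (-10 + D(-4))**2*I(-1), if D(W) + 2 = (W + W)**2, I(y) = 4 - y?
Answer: 13520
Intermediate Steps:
D(W) = -2 + 4*W**2 (D(W) = -2 + (W + W)**2 = -2 + (2*W)**2 = -2 + 4*W**2)
(-10 + D(-4))**2*I(-1) = (-10 + (-2 + 4*(-4)**2))**2*(4 - 1*(-1)) = (-10 + (-2 + 4*16))**2*(4 + 1) = (-10 + (-2 + 64))**2*5 = (-10 + 62)**2*5 = 52**2*5 = 2704*5 = 13520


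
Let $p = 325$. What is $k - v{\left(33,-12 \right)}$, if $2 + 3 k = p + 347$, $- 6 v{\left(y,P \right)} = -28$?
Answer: $\frac{656}{3} \approx 218.67$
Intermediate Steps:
$v{\left(y,P \right)} = \frac{14}{3}$ ($v{\left(y,P \right)} = \left(- \frac{1}{6}\right) \left(-28\right) = \frac{14}{3}$)
$k = \frac{670}{3}$ ($k = - \frac{2}{3} + \frac{325 + 347}{3} = - \frac{2}{3} + \frac{1}{3} \cdot 672 = - \frac{2}{3} + 224 = \frac{670}{3} \approx 223.33$)
$k - v{\left(33,-12 \right)} = \frac{670}{3} - \frac{14}{3} = \frac{656}{3}$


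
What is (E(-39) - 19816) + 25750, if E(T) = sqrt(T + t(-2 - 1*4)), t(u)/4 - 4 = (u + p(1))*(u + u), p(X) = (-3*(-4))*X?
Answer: 5934 + I*sqrt(311) ≈ 5934.0 + 17.635*I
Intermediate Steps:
p(X) = 12*X
t(u) = 16 + 8*u*(12 + u) (t(u) = 16 + 4*((u + 12*1)*(u + u)) = 16 + 4*((u + 12)*(2*u)) = 16 + 4*((12 + u)*(2*u)) = 16 + 4*(2*u*(12 + u)) = 16 + 8*u*(12 + u))
E(T) = sqrt(-272 + T) (E(T) = sqrt(T + (16 + 8*(-2 - 1*4)**2 + 96*(-2 - 1*4))) = sqrt(T + (16 + 8*(-2 - 4)**2 + 96*(-2 - 4))) = sqrt(T + (16 + 8*(-6)**2 + 96*(-6))) = sqrt(T + (16 + 8*36 - 576)) = sqrt(T + (16 + 288 - 576)) = sqrt(T - 272) = sqrt(-272 + T))
(E(-39) - 19816) + 25750 = (sqrt(-272 - 39) - 19816) + 25750 = (sqrt(-311) - 19816) + 25750 = (I*sqrt(311) - 19816) + 25750 = (-19816 + I*sqrt(311)) + 25750 = 5934 + I*sqrt(311)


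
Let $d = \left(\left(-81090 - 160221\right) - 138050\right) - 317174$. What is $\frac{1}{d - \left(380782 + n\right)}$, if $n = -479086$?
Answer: $- \frac{1}{598231} \approx -1.6716 \cdot 10^{-6}$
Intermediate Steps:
$d = -696535$ ($d = \left(-241311 - 138050\right) - 317174 = -379361 - 317174 = -696535$)
$\frac{1}{d - \left(380782 + n\right)} = \frac{1}{-696535 - -98304} = \frac{1}{-696535 + \left(-380782 + 479086\right)} = \frac{1}{-696535 + 98304} = \frac{1}{-598231} = - \frac{1}{598231}$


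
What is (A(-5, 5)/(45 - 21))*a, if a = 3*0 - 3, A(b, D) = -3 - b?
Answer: -1/4 ≈ -0.25000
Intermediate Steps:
a = -3 (a = 0 - 3 = -3)
(A(-5, 5)/(45 - 21))*a = ((-3 - 1*(-5))/(45 - 21))*(-3) = ((-3 + 5)/24)*(-3) = (2*(1/24))*(-3) = (1/12)*(-3) = -1/4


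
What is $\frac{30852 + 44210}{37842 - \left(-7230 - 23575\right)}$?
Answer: $\frac{75062}{68647} \approx 1.0934$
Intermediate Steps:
$\frac{30852 + 44210}{37842 - \left(-7230 - 23575\right)} = \frac{75062}{37842 - -30805} = \frac{75062}{37842 + 30805} = \frac{75062}{68647}$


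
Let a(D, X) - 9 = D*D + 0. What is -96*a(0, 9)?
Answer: -864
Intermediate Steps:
a(D, X) = 9 + D**2 (a(D, X) = 9 + (D*D + 0) = 9 + (D**2 + 0) = 9 + D**2)
-96*a(0, 9) = -96*(9 + 0**2) = -96*(9 + 0) = -96*9 = -864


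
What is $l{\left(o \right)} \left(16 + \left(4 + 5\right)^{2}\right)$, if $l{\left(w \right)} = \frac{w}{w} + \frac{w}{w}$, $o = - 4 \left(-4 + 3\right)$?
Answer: $194$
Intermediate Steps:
$o = 4$ ($o = \left(-4\right) \left(-1\right) = 4$)
$l{\left(w \right)} = 2$ ($l{\left(w \right)} = 1 + 1 = 2$)
$l{\left(o \right)} \left(16 + \left(4 + 5\right)^{2}\right) = 2 \left(16 + \left(4 + 5\right)^{2}\right) = 2 \left(16 + 9^{2}\right) = 2 \left(16 + 81\right) = 2 \cdot 97 = 194$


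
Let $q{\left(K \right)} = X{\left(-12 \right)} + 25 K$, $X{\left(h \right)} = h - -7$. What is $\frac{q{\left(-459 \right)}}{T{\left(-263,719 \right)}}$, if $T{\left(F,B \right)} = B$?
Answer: $- \frac{11480}{719} \approx -15.967$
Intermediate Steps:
$X{\left(h \right)} = 7 + h$ ($X{\left(h \right)} = h + 7 = 7 + h$)
$q{\left(K \right)} = -5 + 25 K$ ($q{\left(K \right)} = \left(7 - 12\right) + 25 K = -5 + 25 K$)
$\frac{q{\left(-459 \right)}}{T{\left(-263,719 \right)}} = \frac{-5 + 25 \left(-459\right)}{719} = \left(-5 - 11475\right) \frac{1}{719} = \left(-11480\right) \frac{1}{719} = - \frac{11480}{719}$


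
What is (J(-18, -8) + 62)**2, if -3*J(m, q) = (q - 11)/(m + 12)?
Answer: 1203409/324 ≈ 3714.2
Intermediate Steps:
J(m, q) = -(-11 + q)/(3*(12 + m)) (J(m, q) = -(q - 11)/(3*(m + 12)) = -(-11 + q)/(3*(12 + m)))
(J(-18, -8) + 62)**2 = ((11 - 1*(-8))/(3*(12 - 18)) + 62)**2 = ((1/3)*(11 + 8)/(-6) + 62)**2 = ((1/3)*(-1/6)*19 + 62)**2 = (-19/18 + 62)**2 = (1097/18)**2 = 1203409/324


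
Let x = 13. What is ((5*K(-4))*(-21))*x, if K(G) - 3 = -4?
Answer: 1365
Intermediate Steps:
K(G) = -1 (K(G) = 3 - 4 = -1)
((5*K(-4))*(-21))*x = ((5*(-1))*(-21))*13 = -5*(-21)*13 = 105*13 = 1365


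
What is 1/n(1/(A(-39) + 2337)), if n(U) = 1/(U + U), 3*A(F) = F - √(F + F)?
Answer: 6972/8101477 + I*√78/8101477 ≈ 0.00086058 + 1.0901e-6*I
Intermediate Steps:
A(F) = F/3 - √2*√F/3 (A(F) = (F - √(F + F))/3 = (F - √(2*F))/3 = (F - √2*√F)/3 = F/3 - √2*√F/3)
n(U) = 1/(2*U)
1/n(1/(A(-39) + 2337)) = 1/(1/(2*(1/(((⅓)*(-39) - √2*√(-39)/3) + 2337)))) = 1/(1/(2*(1/((-13 - √2*I*√39/3) + 2337)))) = 1/(1/(2*(1/((-13 - I*√78/3) + 2337)))) = 1/(1/(2*(1/(2324 - I*√78/3)))) = 1/((2324 - I*√78/3)/2) = 1/(1162 - I*√78/6)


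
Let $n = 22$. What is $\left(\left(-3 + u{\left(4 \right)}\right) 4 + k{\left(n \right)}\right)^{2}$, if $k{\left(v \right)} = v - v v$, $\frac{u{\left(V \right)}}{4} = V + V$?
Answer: $119716$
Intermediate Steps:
$u{\left(V \right)} = 8 V$ ($u{\left(V \right)} = 4 \left(V + V\right) = 4 \cdot 2 V = 8 V$)
$k{\left(v \right)} = v - v^{2}$
$\left(\left(-3 + u{\left(4 \right)}\right) 4 + k{\left(n \right)}\right)^{2} = \left(\left(-3 + 8 \cdot 4\right) 4 + 22 \left(1 - 22\right)\right)^{2} = \left(\left(-3 + 32\right) 4 + 22 \left(1 - 22\right)\right)^{2} = \left(29 \cdot 4 + 22 \left(-21\right)\right)^{2} = \left(116 - 462\right)^{2} = \left(-346\right)^{2} = 119716$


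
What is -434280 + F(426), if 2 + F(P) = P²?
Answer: -252806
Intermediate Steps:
F(P) = -2 + P²
-434280 + F(426) = -434280 + (-2 + 426²) = -434280 + (-2 + 181476) = -434280 + 181474 = -252806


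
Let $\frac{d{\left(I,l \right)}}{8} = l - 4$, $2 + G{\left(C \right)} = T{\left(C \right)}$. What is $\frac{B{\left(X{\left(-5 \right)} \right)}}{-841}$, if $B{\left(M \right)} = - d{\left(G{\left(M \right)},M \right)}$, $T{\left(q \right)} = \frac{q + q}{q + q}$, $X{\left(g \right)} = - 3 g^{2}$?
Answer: $- \frac{632}{841} \approx -0.75149$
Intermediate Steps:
$T{\left(q \right)} = 1$ ($T{\left(q \right)} = \frac{2 q}{2 q} = 2 q \frac{1}{2 q} = 1$)
$G{\left(C \right)} = -1$ ($G{\left(C \right)} = -2 + 1 = -1$)
$d{\left(I,l \right)} = -32 + 8 l$ ($d{\left(I,l \right)} = 8 \left(l - 4\right) = 8 \left(-4 + l\right) = -32 + 8 l$)
$B{\left(M \right)} = 32 - 8 M$ ($B{\left(M \right)} = - (-32 + 8 M) = 32 - 8 M$)
$\frac{B{\left(X{\left(-5 \right)} \right)}}{-841} = \frac{32 - 8 \left(- 3 \left(-5\right)^{2}\right)}{-841} = \left(32 - 8 \left(\left(-3\right) 25\right)\right) \left(- \frac{1}{841}\right) = \left(32 - -600\right) \left(- \frac{1}{841}\right) = \left(32 + 600\right) \left(- \frac{1}{841}\right) = 632 \left(- \frac{1}{841}\right) = - \frac{632}{841}$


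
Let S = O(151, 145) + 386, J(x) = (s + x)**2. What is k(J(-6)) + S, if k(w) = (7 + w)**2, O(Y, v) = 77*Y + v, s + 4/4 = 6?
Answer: 12222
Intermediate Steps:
s = 5 (s = -1 + 6 = 5)
O(Y, v) = v + 77*Y
J(x) = (5 + x)**2
S = 12158 (S = (145 + 77*151) + 386 = (145 + 11627) + 386 = 11772 + 386 = 12158)
k(J(-6)) + S = (7 + (5 - 6)**2)**2 + 12158 = (7 + (-1)**2)**2 + 12158 = (7 + 1)**2 + 12158 = 8**2 + 12158 = 64 + 12158 = 12222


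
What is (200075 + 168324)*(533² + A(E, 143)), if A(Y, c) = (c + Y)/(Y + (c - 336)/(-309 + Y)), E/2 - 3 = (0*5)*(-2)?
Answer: 210484078270274/2011 ≈ 1.0467e+11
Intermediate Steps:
E = 6 (E = 6 + 2*((0*5)*(-2)) = 6 + 2*(0*(-2)) = 6 + 2*0 = 6 + 0 = 6)
A(Y, c) = (Y + c)/(Y + (-336 + c)/(-309 + Y))
(200075 + 168324)*(533² + A(E, 143)) = (200075 + 168324)*(533² + (6² - 309*6 - 309*143 + 6*143)/(-336 + 143 + 6² - 309*6)) = 368399*(284089 + (36 - 1854 - 44187 + 858)/(-336 + 143 + 36 - 1854)) = 368399*(284089 - 45147/(-2011)) = 368399*(284089 - 1/2011*(-45147)) = 368399*(284089 + 45147/2011) = 368399*(571348126/2011) = 210484078270274/2011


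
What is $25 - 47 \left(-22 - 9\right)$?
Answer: $1482$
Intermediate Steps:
$25 - 47 \left(-22 - 9\right) = 25 - -1457 = 25 + 1457 = 1482$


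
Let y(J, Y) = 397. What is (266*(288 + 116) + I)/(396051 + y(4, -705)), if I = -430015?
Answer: -322551/396448 ≈ -0.81360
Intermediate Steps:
(266*(288 + 116) + I)/(396051 + y(4, -705)) = (266*(288 + 116) - 430015)/(396051 + 397) = (266*404 - 430015)/396448 = (107464 - 430015)*(1/396448) = -322551*1/396448 = -322551/396448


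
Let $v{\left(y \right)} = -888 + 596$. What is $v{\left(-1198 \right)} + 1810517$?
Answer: $1810225$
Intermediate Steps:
$v{\left(y \right)} = -292$
$v{\left(-1198 \right)} + 1810517 = -292 + 1810517 = 1810225$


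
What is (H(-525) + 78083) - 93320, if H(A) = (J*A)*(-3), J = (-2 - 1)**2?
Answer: -1062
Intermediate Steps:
J = 9 (J = (-3)**2 = 9)
H(A) = -27*A (H(A) = (9*A)*(-3) = -27*A)
(H(-525) + 78083) - 93320 = (-27*(-525) + 78083) - 93320 = (14175 + 78083) - 93320 = 92258 - 93320 = -1062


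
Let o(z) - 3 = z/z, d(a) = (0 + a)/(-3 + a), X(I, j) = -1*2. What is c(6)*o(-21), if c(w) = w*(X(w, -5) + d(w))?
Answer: 0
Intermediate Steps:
X(I, j) = -2
d(a) = a/(-3 + a)
o(z) = 4 (o(z) = 3 + z/z = 3 + 1 = 4)
c(w) = w*(-2 + w/(-3 + w))
c(6)*o(-21) = (6*(6 - 1*6)/(-3 + 6))*4 = (6*(6 - 6)/3)*4 = (6*(⅓)*0)*4 = 0*4 = 0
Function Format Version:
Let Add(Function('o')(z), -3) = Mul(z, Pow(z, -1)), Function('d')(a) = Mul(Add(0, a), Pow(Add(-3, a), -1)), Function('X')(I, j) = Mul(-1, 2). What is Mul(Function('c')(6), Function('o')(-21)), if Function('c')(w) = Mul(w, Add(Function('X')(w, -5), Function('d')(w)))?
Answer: 0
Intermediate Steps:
Function('X')(I, j) = -2
Function('d')(a) = Mul(a, Pow(Add(-3, a), -1))
Function('o')(z) = 4 (Function('o')(z) = Add(3, Mul(z, Pow(z, -1))) = Add(3, 1) = 4)
Function('c')(w) = Mul(w, Add(-2, Mul(w, Pow(Add(-3, w), -1))))
Mul(Function('c')(6), Function('o')(-21)) = Mul(Mul(6, Pow(Add(-3, 6), -1), Add(6, Mul(-1, 6))), 4) = Mul(Mul(6, Pow(3, -1), Add(6, -6)), 4) = Mul(Mul(6, Rational(1, 3), 0), 4) = Mul(0, 4) = 0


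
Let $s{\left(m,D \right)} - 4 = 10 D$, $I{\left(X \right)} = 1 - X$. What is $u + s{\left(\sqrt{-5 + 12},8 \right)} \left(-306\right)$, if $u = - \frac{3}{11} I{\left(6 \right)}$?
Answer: $- \frac{282729}{11} \approx -25703.0$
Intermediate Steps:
$s{\left(m,D \right)} = 4 + 10 D$
$u = \frac{15}{11}$ ($u = - \frac{3}{11} \left(1 - 6\right) = \left(-3\right) \frac{1}{11} \left(1 - 6\right) = \left(- \frac{3}{11}\right) \left(-5\right) = \frac{15}{11} \approx 1.3636$)
$u + s{\left(\sqrt{-5 + 12},8 \right)} \left(-306\right) = \frac{15}{11} + \left(4 + 10 \cdot 8\right) \left(-306\right) = \frac{15}{11} + \left(4 + 80\right) \left(-306\right) = \frac{15}{11} + 84 \left(-306\right) = \frac{15}{11} - 25704 = - \frac{282729}{11}$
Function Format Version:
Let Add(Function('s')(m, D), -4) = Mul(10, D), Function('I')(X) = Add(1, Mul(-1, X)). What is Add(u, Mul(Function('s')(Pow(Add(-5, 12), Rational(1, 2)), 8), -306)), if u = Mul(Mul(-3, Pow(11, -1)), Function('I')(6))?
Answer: Rational(-282729, 11) ≈ -25703.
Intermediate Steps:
Function('s')(m, D) = Add(4, Mul(10, D))
u = Rational(15, 11) (u = Mul(Mul(-3, Pow(11, -1)), Add(1, Mul(-1, 6))) = Mul(Mul(-3, Rational(1, 11)), Add(1, -6)) = Mul(Rational(-3, 11), -5) = Rational(15, 11) ≈ 1.3636)
Add(u, Mul(Function('s')(Pow(Add(-5, 12), Rational(1, 2)), 8), -306)) = Add(Rational(15, 11), Mul(Add(4, Mul(10, 8)), -306)) = Add(Rational(15, 11), Mul(Add(4, 80), -306)) = Add(Rational(15, 11), Mul(84, -306)) = Add(Rational(15, 11), -25704) = Rational(-282729, 11)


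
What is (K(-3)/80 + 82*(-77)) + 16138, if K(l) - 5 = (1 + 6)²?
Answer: 392987/40 ≈ 9824.7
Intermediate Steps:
K(l) = 54 (K(l) = 5 + (1 + 6)² = 5 + 7² = 5 + 49 = 54)
(K(-3)/80 + 82*(-77)) + 16138 = (54/80 + 82*(-77)) + 16138 = (54*(1/80) - 6314) + 16138 = (27/40 - 6314) + 16138 = -252533/40 + 16138 = 392987/40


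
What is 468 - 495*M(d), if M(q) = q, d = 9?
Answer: -3987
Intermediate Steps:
468 - 495*M(d) = 468 - 495*9 = 468 - 4455 = -3987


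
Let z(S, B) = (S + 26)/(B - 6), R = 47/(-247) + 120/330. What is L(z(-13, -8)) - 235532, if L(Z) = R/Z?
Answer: -8319232366/35321 ≈ -2.3553e+5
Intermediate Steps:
R = 471/2717 (R = 47*(-1/247) + 120*(1/330) = -47/247 + 4/11 = 471/2717 ≈ 0.17335)
z(S, B) = (26 + S)/(-6 + B)
L(Z) = 471/(2717*Z)
L(z(-13, -8)) - 235532 = 471/(2717*(((26 - 13)/(-6 - 8)))) - 235532 = 471/(2717*((13/(-14)))) - 235532 = 471/(2717*((-1/14*13))) - 235532 = 471/(2717*(-13/14)) - 235532 = (471/2717)*(-14/13) - 235532 = -6594/35321 - 235532 = -8319232366/35321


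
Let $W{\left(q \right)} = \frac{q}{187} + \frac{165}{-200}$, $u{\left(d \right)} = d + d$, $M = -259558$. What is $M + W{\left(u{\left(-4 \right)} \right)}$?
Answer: $- \frac{1941500331}{7480} \approx -2.5956 \cdot 10^{5}$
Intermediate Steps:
$u{\left(d \right)} = 2 d$
$W{\left(q \right)} = - \frac{33}{40} + \frac{q}{187}$ ($W{\left(q \right)} = q \frac{1}{187} + 165 \left(- \frac{1}{200}\right) = \frac{q}{187} - \frac{33}{40} = - \frac{33}{40} + \frac{q}{187}$)
$M + W{\left(u{\left(-4 \right)} \right)} = -259558 - \left(\frac{33}{40} - \frac{2 \left(-4\right)}{187}\right) = -259558 + \left(- \frac{33}{40} + \frac{1}{187} \left(-8\right)\right) = -259558 - \frac{6491}{7480} = - \frac{1941500331}{7480}$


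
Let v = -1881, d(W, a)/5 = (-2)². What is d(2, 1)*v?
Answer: -37620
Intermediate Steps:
d(W, a) = 20 (d(W, a) = 5*(-2)² = 5*4 = 20)
d(2, 1)*v = 20*(-1881) = -37620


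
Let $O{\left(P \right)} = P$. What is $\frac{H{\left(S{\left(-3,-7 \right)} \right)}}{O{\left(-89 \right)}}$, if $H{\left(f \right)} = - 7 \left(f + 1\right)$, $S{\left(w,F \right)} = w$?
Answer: $- \frac{14}{89} \approx -0.1573$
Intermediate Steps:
$H{\left(f \right)} = -7 - 7 f$ ($H{\left(f \right)} = - 7 \left(1 + f\right) = -7 - 7 f$)
$\frac{H{\left(S{\left(-3,-7 \right)} \right)}}{O{\left(-89 \right)}} = \frac{-7 - -21}{-89} = \left(-7 + 21\right) \left(- \frac{1}{89}\right) = 14 \left(- \frac{1}{89}\right) = - \frac{14}{89}$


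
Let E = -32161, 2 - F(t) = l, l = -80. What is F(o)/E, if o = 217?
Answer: -82/32161 ≈ -0.0025497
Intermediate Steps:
F(t) = 82 (F(t) = 2 - 1*(-80) = 2 + 80 = 82)
F(o)/E = 82/(-32161) = 82*(-1/32161) = -82/32161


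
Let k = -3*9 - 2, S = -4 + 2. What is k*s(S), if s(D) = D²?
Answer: -116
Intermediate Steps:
S = -2
k = -29 (k = -27 - 2 = -29)
k*s(S) = -29*(-2)² = -29*4 = -116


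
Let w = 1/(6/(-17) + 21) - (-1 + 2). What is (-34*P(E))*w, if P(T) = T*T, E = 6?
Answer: 45424/39 ≈ 1164.7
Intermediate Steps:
P(T) = T**2
w = -334/351 (w = 1/(6*(-1/17) + 21) - 1 = 1/(-6/17 + 21) - 1*1 = 1/(351/17) - 1 = 17/351 - 1 = -334/351 ≈ -0.95157)
(-34*P(E))*w = -34*6**2*(-334/351) = -34*36*(-334/351) = -1224*(-334/351) = 45424/39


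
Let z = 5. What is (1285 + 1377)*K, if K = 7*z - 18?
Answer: 45254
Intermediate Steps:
K = 17 (K = 7*5 - 18 = 35 - 18 = 17)
(1285 + 1377)*K = (1285 + 1377)*17 = 2662*17 = 45254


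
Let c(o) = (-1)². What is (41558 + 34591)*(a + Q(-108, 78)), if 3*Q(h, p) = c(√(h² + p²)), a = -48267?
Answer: -3675458400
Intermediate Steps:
c(o) = 1
Q(h, p) = ⅓ (Q(h, p) = (⅓)*1 = ⅓)
(41558 + 34591)*(a + Q(-108, 78)) = (41558 + 34591)*(-48267 + ⅓) = 76149*(-144800/3) = -3675458400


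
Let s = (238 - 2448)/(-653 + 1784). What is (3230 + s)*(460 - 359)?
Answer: 28364840/87 ≈ 3.2603e+5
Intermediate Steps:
s = -170/87 (s = -2210/1131 = -2210*1/1131 = -170/87 ≈ -1.9540)
(3230 + s)*(460 - 359) = (3230 - 170/87)*(460 - 359) = (280840/87)*101 = 28364840/87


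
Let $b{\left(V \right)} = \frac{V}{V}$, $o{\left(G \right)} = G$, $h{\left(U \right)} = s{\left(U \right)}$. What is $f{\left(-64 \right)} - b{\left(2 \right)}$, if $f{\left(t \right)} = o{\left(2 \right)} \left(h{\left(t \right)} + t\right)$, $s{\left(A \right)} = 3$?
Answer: $-123$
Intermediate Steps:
$h{\left(U \right)} = 3$
$f{\left(t \right)} = 6 + 2 t$ ($f{\left(t \right)} = 2 \left(3 + t\right) = 6 + 2 t$)
$b{\left(V \right)} = 1$
$f{\left(-64 \right)} - b{\left(2 \right)} = \left(6 + 2 \left(-64\right)\right) - 1 = \left(6 - 128\right) - 1 = -122 - 1 = -123$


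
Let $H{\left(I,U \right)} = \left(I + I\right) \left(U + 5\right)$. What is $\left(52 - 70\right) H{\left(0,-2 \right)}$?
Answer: $0$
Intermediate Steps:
$H{\left(I,U \right)} = 2 I \left(5 + U\right)$
$\left(52 - 70\right) H{\left(0,-2 \right)} = \left(52 - 70\right) 2 \cdot 0 \left(5 - 2\right) = - 18 \cdot 2 \cdot 0 \cdot 3 = \left(-18\right) 0 = 0$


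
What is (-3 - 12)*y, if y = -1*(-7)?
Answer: -105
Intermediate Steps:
y = 7
(-3 - 12)*y = (-3 - 12)*7 = -15*7 = -105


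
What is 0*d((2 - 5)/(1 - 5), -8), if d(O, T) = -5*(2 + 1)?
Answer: 0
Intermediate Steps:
d(O, T) = -15 (d(O, T) = -5*3 = -15)
0*d((2 - 5)/(1 - 5), -8) = 0*(-15) = 0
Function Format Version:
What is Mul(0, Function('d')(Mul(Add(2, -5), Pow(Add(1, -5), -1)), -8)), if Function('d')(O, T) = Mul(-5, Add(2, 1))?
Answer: 0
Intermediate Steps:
Function('d')(O, T) = -15 (Function('d')(O, T) = Mul(-5, 3) = -15)
Mul(0, Function('d')(Mul(Add(2, -5), Pow(Add(1, -5), -1)), -8)) = Mul(0, -15) = 0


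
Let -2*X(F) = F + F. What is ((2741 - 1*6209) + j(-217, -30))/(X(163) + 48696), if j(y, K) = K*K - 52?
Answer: -2620/48533 ≈ -0.053984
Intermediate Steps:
j(y, K) = -52 + K² (j(y, K) = K² - 52 = -52 + K²)
X(F) = -F (X(F) = -(F + F)/2 = -F)
((2741 - 1*6209) + j(-217, -30))/(X(163) + 48696) = ((2741 - 1*6209) + (-52 + (-30)²))/(-1*163 + 48696) = ((2741 - 6209) + (-52 + 900))/(-163 + 48696) = (-3468 + 848)/48533 = -2620*1/48533 = -2620/48533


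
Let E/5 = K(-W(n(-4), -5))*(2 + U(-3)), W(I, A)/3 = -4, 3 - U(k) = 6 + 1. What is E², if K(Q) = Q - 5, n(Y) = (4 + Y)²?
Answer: 4900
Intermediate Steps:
U(k) = -4 (U(k) = 3 - (6 + 1) = 3 - 1*7 = 3 - 7 = -4)
W(I, A) = -12 (W(I, A) = 3*(-4) = -12)
K(Q) = -5 + Q
E = -70 (E = 5*((-5 - 1*(-12))*(2 - 4)) = 5*((-5 + 12)*(-2)) = 5*(7*(-2)) = 5*(-14) = -70)
E² = (-70)² = 4900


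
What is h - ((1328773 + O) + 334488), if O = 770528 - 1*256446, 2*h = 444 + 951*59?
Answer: -4298133/2 ≈ -2.1491e+6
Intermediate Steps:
h = 56553/2 (h = (444 + 951*59)/2 = (444 + 56109)/2 = (½)*56553 = 56553/2 ≈ 28277.)
O = 514082 (O = 770528 - 256446 = 514082)
h - ((1328773 + O) + 334488) = 56553/2 - ((1328773 + 514082) + 334488) = 56553/2 - (1842855 + 334488) = 56553/2 - 1*2177343 = 56553/2 - 2177343 = -4298133/2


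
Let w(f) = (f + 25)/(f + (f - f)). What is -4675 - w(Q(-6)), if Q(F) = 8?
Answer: -37433/8 ≈ -4679.1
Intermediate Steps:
w(f) = (25 + f)/f (w(f) = (25 + f)/(f + 0) = (25 + f)/f)
-4675 - w(Q(-6)) = -4675 - (25 + 8)/8 = -4675 - 33/8 = -37433/8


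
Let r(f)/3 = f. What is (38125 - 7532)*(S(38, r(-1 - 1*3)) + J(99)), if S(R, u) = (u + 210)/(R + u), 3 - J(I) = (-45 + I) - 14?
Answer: -11686526/13 ≈ -8.9896e+5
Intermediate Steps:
r(f) = 3*f
J(I) = 62 - I (J(I) = 3 - ((-45 + I) - 14) = 3 - (-59 + I) = 3 + (59 - I) = 62 - I)
S(R, u) = (210 + u)/(R + u)
(38125 - 7532)*(S(38, r(-1 - 1*3)) + J(99)) = (38125 - 7532)*((210 + 3*(-1 - 1*3))/(38 + 3*(-1 - 1*3)) + (62 - 1*99)) = 30593*((210 + 3*(-1 - 3))/(38 + 3*(-1 - 3)) + (62 - 99)) = 30593*((210 + 3*(-4))/(38 + 3*(-4)) - 37) = 30593*((210 - 12)/(38 - 12) - 37) = 30593*(198/26 - 37) = 30593*((1/26)*198 - 37) = 30593*(99/13 - 37) = 30593*(-382/13) = -11686526/13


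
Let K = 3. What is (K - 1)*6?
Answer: 12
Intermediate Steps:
(K - 1)*6 = (3 - 1)*6 = 2*6 = 12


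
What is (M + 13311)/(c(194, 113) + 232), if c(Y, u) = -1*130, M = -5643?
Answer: 1278/17 ≈ 75.177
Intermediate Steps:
c(Y, u) = -130
(M + 13311)/(c(194, 113) + 232) = (-5643 + 13311)/(-130 + 232) = 7668/102 = 7668*(1/102) = 1278/17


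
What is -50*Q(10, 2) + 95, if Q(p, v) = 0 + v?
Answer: -5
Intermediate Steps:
Q(p, v) = v
-50*Q(10, 2) + 95 = -50*2 + 95 = -100 + 95 = -5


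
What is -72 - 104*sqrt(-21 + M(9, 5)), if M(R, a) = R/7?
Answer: -72 - 104*I*sqrt(966)/7 ≈ -72.0 - 461.77*I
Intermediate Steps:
M(R, a) = R/7 (M(R, a) = R*(1/7) = R/7)
-72 - 104*sqrt(-21 + M(9, 5)) = -72 - 104*sqrt(-21 + (1/7)*9) = -72 - 104*sqrt(-21 + 9/7) = -72 - 104*I*sqrt(966)/7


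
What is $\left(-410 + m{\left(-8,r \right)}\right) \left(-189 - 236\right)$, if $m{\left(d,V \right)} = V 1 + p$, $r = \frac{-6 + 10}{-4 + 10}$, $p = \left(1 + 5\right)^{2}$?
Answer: $\frac{476000}{3} \approx 1.5867 \cdot 10^{5}$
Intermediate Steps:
$p = 36$ ($p = 6^{2} = 36$)
$r = \frac{2}{3}$ ($r = \frac{4}{6} = 4 \cdot \frac{1}{6} = \frac{2}{3} \approx 0.66667$)
$m{\left(d,V \right)} = 36 + V$ ($m{\left(d,V \right)} = V 1 + 36 = V + 36 = 36 + V$)
$\left(-410 + m{\left(-8,r \right)}\right) \left(-189 - 236\right) = \left(-410 + \left(36 + \frac{2}{3}\right)\right) \left(-189 - 236\right) = \left(-410 + \frac{110}{3}\right) \left(-189 - 236\right) = \left(- \frac{1120}{3}\right) \left(-425\right) = \frac{476000}{3}$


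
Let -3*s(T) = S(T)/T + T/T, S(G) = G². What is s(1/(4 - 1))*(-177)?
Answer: 236/3 ≈ 78.667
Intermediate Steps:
s(T) = -⅓ - T/3 (s(T) = -(T²/T + T/T)/3 = -(T + 1)/3 = -(1 + T)/3 = -⅓ - T/3)
s(1/(4 - 1))*(-177) = (-⅓ - 1/(3*(4 - 1)))*(-177) = (-⅓ - ⅓/3)*(-177) = (-⅓ - ⅓*⅓)*(-177) = (-⅓ - ⅑)*(-177) = -4/9*(-177) = 236/3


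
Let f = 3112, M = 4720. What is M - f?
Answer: 1608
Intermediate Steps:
M - f = 4720 - 1*3112 = 4720 - 3112 = 1608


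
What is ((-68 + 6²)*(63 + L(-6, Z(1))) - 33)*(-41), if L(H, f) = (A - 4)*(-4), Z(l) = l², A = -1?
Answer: 110249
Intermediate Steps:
L(H, f) = 20 (L(H, f) = (-1 - 4)*(-4) = -5*(-4) = 20)
((-68 + 6²)*(63 + L(-6, Z(1))) - 33)*(-41) = ((-68 + 6²)*(63 + 20) - 33)*(-41) = ((-68 + 36)*83 - 33)*(-41) = (-32*83 - 33)*(-41) = (-2656 - 33)*(-41) = -2689*(-41) = 110249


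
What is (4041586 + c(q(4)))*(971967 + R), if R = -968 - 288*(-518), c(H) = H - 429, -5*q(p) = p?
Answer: 22634172377923/5 ≈ 4.5268e+12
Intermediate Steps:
q(p) = -p/5
c(H) = -429 + H
R = 148216 (R = -968 + 149184 = 148216)
(4041586 + c(q(4)))*(971967 + R) = (4041586 + (-429 - ⅕*4))*(971967 + 148216) = (4041586 + (-429 - ⅘))*1120183 = (4041586 - 2149/5)*1120183 = (20205781/5)*1120183 = 22634172377923/5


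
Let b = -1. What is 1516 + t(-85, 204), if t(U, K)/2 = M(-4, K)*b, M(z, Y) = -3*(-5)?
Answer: 1486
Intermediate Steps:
M(z, Y) = 15
t(U, K) = -30 (t(U, K) = 2*(15*(-1)) = 2*(-15) = -30)
1516 + t(-85, 204) = 1516 - 30 = 1486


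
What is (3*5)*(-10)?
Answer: -150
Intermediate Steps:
(3*5)*(-10) = 15*(-10) = -150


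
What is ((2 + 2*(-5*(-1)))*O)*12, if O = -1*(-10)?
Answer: 1440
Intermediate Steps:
O = 10
((2 + 2*(-5*(-1)))*O)*12 = ((2 + 2*(-5*(-1)))*10)*12 = ((2 + 2*5)*10)*12 = ((2 + 10)*10)*12 = (12*10)*12 = 120*12 = 1440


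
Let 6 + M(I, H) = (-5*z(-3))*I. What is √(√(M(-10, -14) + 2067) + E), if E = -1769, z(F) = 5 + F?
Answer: √(-1769 + √2161) ≈ 41.503*I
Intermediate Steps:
M(I, H) = -6 - 10*I (M(I, H) = -6 + (-5*(5 - 3))*I = -6 + (-5*2)*I = -6 - 10*I)
√(√(M(-10, -14) + 2067) + E) = √(√((-6 - 10*(-10)) + 2067) - 1769) = √(√((-6 + 100) + 2067) - 1769) = √(√(94 + 2067) - 1769) = √(√2161 - 1769) = √(-1769 + √2161)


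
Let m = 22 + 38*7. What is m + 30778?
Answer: 31066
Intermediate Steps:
m = 288 (m = 22 + 266 = 288)
m + 30778 = 288 + 30778 = 31066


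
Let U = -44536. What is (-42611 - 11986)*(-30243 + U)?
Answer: 4082709063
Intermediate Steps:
(-42611 - 11986)*(-30243 + U) = (-42611 - 11986)*(-30243 - 44536) = -54597*(-74779) = 4082709063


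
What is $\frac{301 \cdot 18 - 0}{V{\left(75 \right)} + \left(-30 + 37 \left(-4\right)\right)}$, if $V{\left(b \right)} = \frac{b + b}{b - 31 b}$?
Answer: $- \frac{81270}{2671} \approx -30.427$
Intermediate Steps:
$V{\left(b \right)} = - \frac{1}{15}$ ($V{\left(b \right)} = \frac{2 b}{\left(-30\right) b} = 2 b \left(- \frac{1}{30 b}\right) = - \frac{1}{15}$)
$\frac{301 \cdot 18 - 0}{V{\left(75 \right)} + \left(-30 + 37 \left(-4\right)\right)} = \frac{301 \cdot 18 - 0}{- \frac{1}{15} + \left(-30 + 37 \left(-4\right)\right)} = \frac{5418 + 0}{- \frac{1}{15} - 178} = \frac{5418}{- \frac{1}{15} - 178} = \frac{5418}{- \frac{2671}{15}} = 5418 \left(- \frac{15}{2671}\right) = - \frac{81270}{2671}$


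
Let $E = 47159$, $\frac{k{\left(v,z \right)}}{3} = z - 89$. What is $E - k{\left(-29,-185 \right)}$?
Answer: $47981$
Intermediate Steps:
$k{\left(v,z \right)} = -267 + 3 z$ ($k{\left(v,z \right)} = 3 \left(z - 89\right) = 3 \left(-89 + z\right) = -267 + 3 z$)
$E - k{\left(-29,-185 \right)} = 47159 - \left(-267 + 3 \left(-185\right)\right) = 47159 - \left(-267 - 555\right) = 47159 - -822 = 47159 + 822 = 47981$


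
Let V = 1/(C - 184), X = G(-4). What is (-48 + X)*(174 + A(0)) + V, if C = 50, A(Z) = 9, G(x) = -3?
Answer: -1250623/134 ≈ -9333.0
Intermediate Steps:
X = -3
V = -1/134 (V = 1/(50 - 184) = 1/(-134) = -1/134 ≈ -0.0074627)
(-48 + X)*(174 + A(0)) + V = (-48 - 3)*(174 + 9) - 1/134 = -51*183 - 1/134 = -9333 - 1/134 = -1250623/134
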